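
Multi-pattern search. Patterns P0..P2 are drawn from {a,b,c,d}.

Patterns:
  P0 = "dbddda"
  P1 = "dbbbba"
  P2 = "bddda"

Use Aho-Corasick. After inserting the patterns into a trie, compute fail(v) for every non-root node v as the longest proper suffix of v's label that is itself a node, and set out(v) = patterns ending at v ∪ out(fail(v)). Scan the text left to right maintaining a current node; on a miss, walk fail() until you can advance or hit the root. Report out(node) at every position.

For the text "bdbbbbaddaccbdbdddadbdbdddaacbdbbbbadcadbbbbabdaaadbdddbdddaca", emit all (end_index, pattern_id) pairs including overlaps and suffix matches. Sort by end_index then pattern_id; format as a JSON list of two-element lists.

Build:
Trie (insert patterns):
  n0 'ε': b→11 d→1
  n1 'd': b→2
  n2 'db': b→7 d→3
  n3 'dbd': d→4
  n4 'dbdd': d→5
  n5 'dbddd': a→6
  n6 'dbddda': ·  [P0 ends]
  n7 'dbb': b→8
  n8 'dbbb': b→9
  n9 'dbbbb': a→10
  n10 'dbbbba': ·  [P1 ends]
  n11 'b': d→12
  n12 'bd': d→13
  n13 'bdd': d→14
  n14 'bddd': a→15
  n15 'bddda': ·  [P2 ends]

BFS fail/out derivation:
  fail(1) 'd': from fail(0)=0 chase 'd': 0 ⇒ 0;  out=∅∪out(0)=∅
  fail(11) 'b': from fail(0)=0 chase 'b': 0 ⇒ 0;  out=∅∪out(0)=∅
  fail(2) 'db': from fail(1)=0 chase 'b': 0 ⇒ 11;  out=∅∪out(11)=∅
  fail(12) 'bd': from fail(11)=0 chase 'd': 0 ⇒ 1;  out=∅∪out(1)=∅
  fail(3) 'dbd': from fail(2)=11 chase 'd': 11 ⇒ 12;  out=∅∪out(12)=∅
  fail(7) 'dbb': from fail(2)=11 chase 'b': 11→0 ⇒ 11;  out=∅∪out(11)=∅
  fail(13) 'bdd': from fail(12)=1 chase 'd': 1→0 ⇒ 1;  out=∅∪out(1)=∅
  fail(4) 'dbdd': from fail(3)=12 chase 'd': 12 ⇒ 13;  out=∅∪out(13)=∅
  fail(8) 'dbbb': from fail(7)=11 chase 'b': 11→0 ⇒ 11;  out=∅∪out(11)=∅
  fail(14) 'bddd': from fail(13)=1 chase 'd': 1→0 ⇒ 1;  out=∅∪out(1)=∅
  fail(5) 'dbddd': from fail(4)=13 chase 'd': 13 ⇒ 14;  out=∅∪out(14)=∅
  fail(9) 'dbbbb': from fail(8)=11 chase 'b': 11→0 ⇒ 11;  out=∅∪out(11)=∅
  fail(15) 'bddda': from fail(14)=1 chase 'a': 1→0 ⇒ 0;  out={2}∪out(0)={2}
  fail(6) 'dbddda': from fail(5)=14 chase 'a': 14 ⇒ 15;  out={0}∪out(15)={0,2}
  fail(10) 'dbbbba': from fail(9)=11 chase 'a': 11→0 ⇒ 0;  out={1}∪out(0)={1}

Run:
[0] read 'b'  n0⇒n11
[1] read 'd'  n11⇒n12
[2] read 'b'  n12⇒n2 ·f
[3] read 'b'  n2⇒n7
[4] read 'b'  n7⇒n8
[5] read 'b'  n8⇒n9
[6] read 'a'  n9⇒n10  emit P1@[1:6]
[7] read 'd'  n10⇒n1 ·f
[8] read 'd'  n1⇒n1 ·f
[9] read 'a'  n1⇒n0 ·f
[10] read 'c'  n0⇒n0
[11] read 'c'  n0⇒n0
[12] read 'b'  n0⇒n11
[13] read 'd'  n11⇒n12
[14] read 'b'  n12⇒n2 ·f
[15] read 'd'  n2⇒n3
[16] read 'd'  n3⇒n4
[17] read 'd'  n4⇒n5
[18] read 'a'  n5⇒n6  emit P0@[13:18],P2@[14:18]
[19] read 'd'  n6⇒n1 ·f
[20] read 'b'  n1⇒n2
[21] read 'd'  n2⇒n3
[22] read 'b'  n3⇒n2 ·f
[23] read 'd'  n2⇒n3
[24] read 'd'  n3⇒n4
[25] read 'd'  n4⇒n5
[26] read 'a'  n5⇒n6  emit P0@[21:26],P2@[22:26]
[27] read 'a'  n6⇒n0 ·f
[28] read 'c'  n0⇒n0
[29] read 'b'  n0⇒n11
[30] read 'd'  n11⇒n12
[31] read 'b'  n12⇒n2 ·f
[32] read 'b'  n2⇒n7
[33] read 'b'  n7⇒n8
[34] read 'b'  n8⇒n9
[35] read 'a'  n9⇒n10  emit P1@[30:35]
[36] read 'd'  n10⇒n1 ·f
[37] read 'c'  n1⇒n0 ·f
[38] read 'a'  n0⇒n0
[39] read 'd'  n0⇒n1
[40] read 'b'  n1⇒n2
[41] read 'b'  n2⇒n7
[42] read 'b'  n7⇒n8
[43] read 'b'  n8⇒n9
[44] read 'a'  n9⇒n10  emit P1@[39:44]
[45] read 'b'  n10⇒n11 ·f
[46] read 'd'  n11⇒n12
[47] read 'a'  n12⇒n0 ·f
[48] read 'a'  n0⇒n0
[49] read 'a'  n0⇒n0
[50] read 'd'  n0⇒n1
[51] read 'b'  n1⇒n2
[52] read 'd'  n2⇒n3
[53] read 'd'  n3⇒n4
[54] read 'd'  n4⇒n5
[55] read 'b'  n5⇒n2 ·f
[56] read 'd'  n2⇒n3
[57] read 'd'  n3⇒n4
[58] read 'd'  n4⇒n5
[59] read 'a'  n5⇒n6  emit P0@[54:59],P2@[55:59]
[60] read 'c'  n6⇒n0 ·f
[61] read 'a'  n0⇒n0

All matches (sorted): [[6,1],[18,0],[18,2],[26,0],[26,2],[35,1],[44,1],[59,0],[59,2]]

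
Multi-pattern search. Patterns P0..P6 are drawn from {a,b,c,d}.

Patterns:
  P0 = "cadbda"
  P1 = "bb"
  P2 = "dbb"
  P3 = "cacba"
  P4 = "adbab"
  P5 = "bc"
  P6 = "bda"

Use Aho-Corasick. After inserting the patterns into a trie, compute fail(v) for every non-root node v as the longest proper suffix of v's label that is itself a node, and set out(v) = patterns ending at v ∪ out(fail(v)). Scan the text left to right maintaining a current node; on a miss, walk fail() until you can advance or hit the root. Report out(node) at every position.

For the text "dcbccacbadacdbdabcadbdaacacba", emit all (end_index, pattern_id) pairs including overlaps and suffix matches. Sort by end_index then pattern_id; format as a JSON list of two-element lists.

Build automaton:
Trie nodes:
  n0 'ε': a→15 b→7 c→1 d→9
  n1 'c': a→2
  n2 'ca': c→12 d→3
  n3 'cad': b→4
  n4 'cadb': d→5
  n5 'cadbd': a→6
  n6 'cadbda': ·  [P0 ends]
  n7 'b': b→8 c→20 d→21
  n8 'bb': ·  [P1 ends]
  n9 'd': b→10
  n10 'db': b→11
  n11 'dbb': ·  [P2 ends]
  n12 'cac': b→13
  n13 'cacb': a→14
  n14 'cacba': ·  [P3 ends]
  n15 'a': d→16
  n16 'ad': b→17
  n17 'adb': a→18
  n18 'adba': b→19
  n19 'adbab': ·  [P4 ends]
  n20 'bc': ·  [P5 ends]
  n21 'bd': a→22
  n22 'bda': ·  [P6 ends]

BFS fail/out derivation:
  n1('c'): parent n0 fail=0; on 'c' 0 → fail=0;  out ∅∪∅=∅
  n7('b'): parent n0 fail=0; on 'b' 0 → fail=0;  out ∅∪∅=∅
  n9('d'): parent n0 fail=0; on 'd' 0 → fail=0;  out ∅∪∅=∅
  n15('a'): parent n0 fail=0; on 'a' 0 → fail=0;  out ∅∪∅=∅
  n2('ca'): parent n1 fail=0; on 'a' 0 → fail=15;  out ∅∪∅=∅
  n8('bb'): parent n7 fail=0; on 'b' 0 → fail=7;  out {1}∪∅={1}
  n10('db'): parent n9 fail=0; on 'b' 0 → fail=7;  out ∅∪∅=∅
  n16('ad'): parent n15 fail=0; on 'd' 0 → fail=9;  out ∅∪∅=∅
  n20('bc'): parent n7 fail=0; on 'c' 0 → fail=1;  out {5}∪∅={5}
  n21('bd'): parent n7 fail=0; on 'd' 0 → fail=9;  out ∅∪∅=∅
  n3('cad'): parent n2 fail=15; on 'd' 15 → fail=16;  out ∅∪∅=∅
  n11('dbb'): parent n10 fail=7; on 'b' 7 → fail=8;  out {2}∪{1}={1,2}
  n12('cac'): parent n2 fail=15; on 'c' 15→0 → fail=1;  out ∅∪∅=∅
  n17('adb'): parent n16 fail=9; on 'b' 9 → fail=10;  out ∅∪∅=∅
  n22('bda'): parent n21 fail=9; on 'a' 9→0 → fail=15;  out {6}∪∅={6}
  n4('cadb'): parent n3 fail=16; on 'b' 16 → fail=17;  out ∅∪∅=∅
  n13('cacb'): parent n12 fail=1; on 'b' 1→0 → fail=7;  out ∅∪∅=∅
  n18('adba'): parent n17 fail=10; on 'a' 10→7→0 → fail=15;  out ∅∪∅=∅
  n5('cadbd'): parent n4 fail=17; on 'd' 17→10→7 → fail=21;  out ∅∪∅=∅
  n14('cacba'): parent n13 fail=7; on 'a' 7→0 → fail=15;  out {3}∪∅={3}
  n19('adbab'): parent n18 fail=15; on 'b' 15→0 → fail=7;  out {4}∪∅={4}
  n6('cadbda'): parent n5 fail=21; on 'a' 21 → fail=22;  out {0}∪{6}={0,6}

Text stream:
[0] read 'd'  n0⇒n9
[1] read 'c'  n9⇒n1 (via fail)
[2] read 'b'  n1⇒n7 (via fail)
[3] read 'c'  n7⇒n20  ** P5@[2:3]
[4] read 'c'  n20⇒n1 (via fail)
[5] read 'a'  n1⇒n2
[6] read 'c'  n2⇒n12
[7] read 'b'  n12⇒n13
[8] read 'a'  n13⇒n14  ** P3@[4:8]
[9] read 'd'  n14⇒n16 (via fail)
[10] read 'a'  n16⇒n15 (via fail)
[11] read 'c'  n15⇒n1 (via fail)
[12] read 'd'  n1⇒n9 (via fail)
[13] read 'b'  n9⇒n10
[14] read 'd'  n10⇒n21 (via fail)
[15] read 'a'  n21⇒n22  ** P6@[13:15]
[16] read 'b'  n22⇒n7 (via fail)
[17] read 'c'  n7⇒n20  ** P5@[16:17]
[18] read 'a'  n20⇒n2 (via fail)
[19] read 'd'  n2⇒n3
[20] read 'b'  n3⇒n4
[21] read 'd'  n4⇒n5
[22] read 'a'  n5⇒n6  ** P0@[17:22],P6@[20:22]
[23] read 'a'  n6⇒n15 (via fail)
[24] read 'c'  n15⇒n1 (via fail)
[25] read 'a'  n1⇒n2
[26] read 'c'  n2⇒n12
[27] read 'b'  n12⇒n13
[28] read 'a'  n13⇒n14  ** P3@[24:28]

All matches (sorted): [[3,5],[8,3],[15,6],[17,5],[22,0],[22,6],[28,3]]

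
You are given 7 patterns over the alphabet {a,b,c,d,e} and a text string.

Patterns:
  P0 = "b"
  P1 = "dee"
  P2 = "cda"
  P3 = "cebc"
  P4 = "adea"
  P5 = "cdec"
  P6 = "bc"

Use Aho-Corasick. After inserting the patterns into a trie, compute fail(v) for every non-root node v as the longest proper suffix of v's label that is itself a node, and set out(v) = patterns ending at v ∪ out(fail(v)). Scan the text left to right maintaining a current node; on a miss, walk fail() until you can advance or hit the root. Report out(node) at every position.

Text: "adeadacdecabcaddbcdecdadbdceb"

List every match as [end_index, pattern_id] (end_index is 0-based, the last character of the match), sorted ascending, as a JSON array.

Build:
Trie (insert patterns):
  0='ε' goto a→11 b→1 c→5 d→2
  1='b' goto c→17  ←P0
  2='d' goto e→3
  3='de' goto e→4
  4='dee' goto ·  ←P1
  5='c' goto d→6 e→8
  6='cd' goto a→7 e→15
  7='cda' goto ·  ←P2
  8='ce' goto b→9
  9='ceb' goto c→10
  10='cebc' goto ·  ←P3
  11='a' goto d→12
  12='ad' goto e→13
  13='ade' goto a→14
  14='adea' goto ·  ←P4
  15='cde' goto c→16
  16='cdec' goto ·  ←P5
  17='bc' goto ·  ←P6

Failure links (BFS by depth):
  n1('b'): parent n0 fail=0; on 'b' 0 → fail=0;  out {0}∪∅={0}
  n2('d'): parent n0 fail=0; on 'd' 0 → fail=0;  out ∅∪∅=∅
  n5('c'): parent n0 fail=0; on 'c' 0 → fail=0;  out ∅∪∅=∅
  n11('a'): parent n0 fail=0; on 'a' 0 → fail=0;  out ∅∪∅=∅
  n3('de'): parent n2 fail=0; on 'e' 0 → fail=0;  out ∅∪∅=∅
  n6('cd'): parent n5 fail=0; on 'd' 0 → fail=2;  out ∅∪∅=∅
  n8('ce'): parent n5 fail=0; on 'e' 0 → fail=0;  out ∅∪∅=∅
  n12('ad'): parent n11 fail=0; on 'd' 0 → fail=2;  out ∅∪∅=∅
  n17('bc'): parent n1 fail=0; on 'c' 0 → fail=5;  out {6}∪∅={6}
  n4('dee'): parent n3 fail=0; on 'e' 0 → fail=0;  out {1}∪∅={1}
  n7('cda'): parent n6 fail=2; on 'a' 2→0 → fail=11;  out {2}∪∅={2}
  n9('ceb'): parent n8 fail=0; on 'b' 0 → fail=1;  out ∅∪{0}={0}
  n13('ade'): parent n12 fail=2; on 'e' 2 → fail=3;  out ∅∪∅=∅
  n15('cde'): parent n6 fail=2; on 'e' 2 → fail=3;  out ∅∪∅=∅
  n10('cebc'): parent n9 fail=1; on 'c' 1 → fail=17;  out {3}∪{6}={3,6}
  n14('adea'): parent n13 fail=3; on 'a' 3→0 → fail=11;  out {4}∪∅={4}
  n16('cdec'): parent n15 fail=3; on 'c' 3→0 → fail=5;  out {5}∪∅={5}

Scan:
pos 0 'a': at 11
pos 1 'd': at 12
pos 2 'e': at 13
pos 3 'a': at 14  → match P4@[0:3]
pos 4 'd': at 12 (fail-walked)
pos 5 'a': at 11 (fail-walked)
pos 6 'c': at 5 (fail-walked)
pos 7 'd': at 6
pos 8 'e': at 15
pos 9 'c': at 16  → match P5@[6:9]
pos 10 'a': at 11 (fail-walked)
pos 11 'b': at 1 (fail-walked)  → match P0@[11:11]
pos 12 'c': at 17  → match P6@[11:12]
pos 13 'a': at 11 (fail-walked)
pos 14 'd': at 12
pos 15 'd': at 2 (fail-walked)
pos 16 'b': at 1 (fail-walked)  → match P0@[16:16]
pos 17 'c': at 17  → match P6@[16:17]
pos 18 'd': at 6 (fail-walked)
pos 19 'e': at 15
pos 20 'c': at 16  → match P5@[17:20]
pos 21 'd': at 6 (fail-walked)
pos 22 'a': at 7  → match P2@[20:22]
pos 23 'd': at 12 (fail-walked)
pos 24 'b': at 1 (fail-walked)  → match P0@[24:24]
pos 25 'd': at 2 (fail-walked)
pos 26 'c': at 5 (fail-walked)
pos 27 'e': at 8
pos 28 'b': at 9  → match P0@[28:28]

Result: [[3,4],[9,5],[11,0],[12,6],[16,0],[17,6],[20,5],[22,2],[24,0],[28,0]]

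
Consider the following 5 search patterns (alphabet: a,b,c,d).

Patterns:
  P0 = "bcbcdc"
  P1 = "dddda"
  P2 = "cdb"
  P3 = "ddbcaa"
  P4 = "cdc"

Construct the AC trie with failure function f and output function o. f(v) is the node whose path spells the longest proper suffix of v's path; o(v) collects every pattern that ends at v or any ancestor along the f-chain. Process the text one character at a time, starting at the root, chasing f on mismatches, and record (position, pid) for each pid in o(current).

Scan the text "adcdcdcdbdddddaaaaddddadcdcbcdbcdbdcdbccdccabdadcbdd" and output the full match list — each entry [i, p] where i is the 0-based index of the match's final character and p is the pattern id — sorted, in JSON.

Build:
Trie (insert patterns):
  0='ε' goto b→1 c→12 d→7
  1='b' goto c→2
  2='bc' goto b→3
  3='bcb' goto c→4
  4='bcbc' goto d→5
  5='bcbcd' goto c→6
  6='bcbcdc' goto ·  ←P0
  7='d' goto d→8
  8='dd' goto b→15 d→9
  9='ddd' goto d→10
  10='dddd' goto a→11
  11='dddda' goto ·  ←P1
  12='c' goto d→13
  13='cd' goto b→14 c→19
  14='cdb' goto ·  ←P2
  15='ddb' goto c→16
  16='ddbc' goto a→17
  17='ddbca' goto a→18
  18='ddbcaa' goto ·  ←P3
  19='cdc' goto ·  ←P4

Failure links (BFS by depth):
  fail(1) 'b': from fail(0)=0 chase 'b': 0 ⇒ 0;  out=∅∪out(0)=∅
  fail(7) 'd': from fail(0)=0 chase 'd': 0 ⇒ 0;  out=∅∪out(0)=∅
  fail(12) 'c': from fail(0)=0 chase 'c': 0 ⇒ 0;  out=∅∪out(0)=∅
  fail(2) 'bc': from fail(1)=0 chase 'c': 0 ⇒ 12;  out=∅∪out(12)=∅
  fail(8) 'dd': from fail(7)=0 chase 'd': 0 ⇒ 7;  out=∅∪out(7)=∅
  fail(13) 'cd': from fail(12)=0 chase 'd': 0 ⇒ 7;  out=∅∪out(7)=∅
  fail(3) 'bcb': from fail(2)=12 chase 'b': 12→0 ⇒ 1;  out=∅∪out(1)=∅
  fail(9) 'ddd': from fail(8)=7 chase 'd': 7 ⇒ 8;  out=∅∪out(8)=∅
  fail(14) 'cdb': from fail(13)=7 chase 'b': 7→0 ⇒ 1;  out={2}∪out(1)={2}
  fail(15) 'ddb': from fail(8)=7 chase 'b': 7→0 ⇒ 1;  out=∅∪out(1)=∅
  fail(19) 'cdc': from fail(13)=7 chase 'c': 7→0 ⇒ 12;  out={4}∪out(12)={4}
  fail(4) 'bcbc': from fail(3)=1 chase 'c': 1 ⇒ 2;  out=∅∪out(2)=∅
  fail(10) 'dddd': from fail(9)=8 chase 'd': 8 ⇒ 9;  out=∅∪out(9)=∅
  fail(16) 'ddbc': from fail(15)=1 chase 'c': 1 ⇒ 2;  out=∅∪out(2)=∅
  fail(5) 'bcbcd': from fail(4)=2 chase 'd': 2→12 ⇒ 13;  out=∅∪out(13)=∅
  fail(11) 'dddda': from fail(10)=9 chase 'a': 9→8→7→0 ⇒ 0;  out={1}∪out(0)={1}
  fail(17) 'ddbca': from fail(16)=2 chase 'a': 2→12→0 ⇒ 0;  out=∅∪out(0)=∅
  fail(6) 'bcbcdc': from fail(5)=13 chase 'c': 13 ⇒ 19;  out={0}∪out(19)={0,4}
  fail(18) 'ddbcaa': from fail(17)=0 chase 'a': 0 ⇒ 0;  out={3}∪out(0)={3}

Scan:
[0] read 'a'  n0⇒n0
[1] read 'd'  n0⇒n7
[2] read 'c'  n7⇒n12 (via fail)
[3] read 'd'  n12⇒n13
[4] read 'c'  n13⇒n19  ** P4@[2:4]
[5] read 'd'  n19⇒n13 (via fail)
[6] read 'c'  n13⇒n19  ** P4@[4:6]
[7] read 'd'  n19⇒n13 (via fail)
[8] read 'b'  n13⇒n14  ** P2@[6:8]
[9] read 'd'  n14⇒n7 (via fail)
[10] read 'd'  n7⇒n8
[11] read 'd'  n8⇒n9
[12] read 'd'  n9⇒n10
[13] read 'd'  n10⇒n10 (via fail)
[14] read 'a'  n10⇒n11  ** P1@[10:14]
[15] read 'a'  n11⇒n0 (via fail)
[16] read 'a'  n0⇒n0
[17] read 'a'  n0⇒n0
[18] read 'd'  n0⇒n7
[19] read 'd'  n7⇒n8
[20] read 'd'  n8⇒n9
[21] read 'd'  n9⇒n10
[22] read 'a'  n10⇒n11  ** P1@[18:22]
[23] read 'd'  n11⇒n7 (via fail)
[24] read 'c'  n7⇒n12 (via fail)
[25] read 'd'  n12⇒n13
[26] read 'c'  n13⇒n19  ** P4@[24:26]
[27] read 'b'  n19⇒n1 (via fail)
[28] read 'c'  n1⇒n2
[29] read 'd'  n2⇒n13 (via fail)
[30] read 'b'  n13⇒n14  ** P2@[28:30]
[31] read 'c'  n14⇒n2 (via fail)
[32] read 'd'  n2⇒n13 (via fail)
[33] read 'b'  n13⇒n14  ** P2@[31:33]
[34] read 'd'  n14⇒n7 (via fail)
[35] read 'c'  n7⇒n12 (via fail)
[36] read 'd'  n12⇒n13
[37] read 'b'  n13⇒n14  ** P2@[35:37]
[38] read 'c'  n14⇒n2 (via fail)
[39] read 'c'  n2⇒n12 (via fail)
[40] read 'd'  n12⇒n13
[41] read 'c'  n13⇒n19  ** P4@[39:41]
[42] read 'c'  n19⇒n12 (via fail)
[43] read 'a'  n12⇒n0 (via fail)
[44] read 'b'  n0⇒n1
[45] read 'd'  n1⇒n7 (via fail)
[46] read 'a'  n7⇒n0 (via fail)
[47] read 'd'  n0⇒n7
[48] read 'c'  n7⇒n12 (via fail)
[49] read 'b'  n12⇒n1 (via fail)
[50] read 'd'  n1⇒n7 (via fail)
[51] read 'd'  n7⇒n8

Matches: [[4,4],[6,4],[8,2],[14,1],[22,1],[26,4],[30,2],[33,2],[37,2],[41,4]]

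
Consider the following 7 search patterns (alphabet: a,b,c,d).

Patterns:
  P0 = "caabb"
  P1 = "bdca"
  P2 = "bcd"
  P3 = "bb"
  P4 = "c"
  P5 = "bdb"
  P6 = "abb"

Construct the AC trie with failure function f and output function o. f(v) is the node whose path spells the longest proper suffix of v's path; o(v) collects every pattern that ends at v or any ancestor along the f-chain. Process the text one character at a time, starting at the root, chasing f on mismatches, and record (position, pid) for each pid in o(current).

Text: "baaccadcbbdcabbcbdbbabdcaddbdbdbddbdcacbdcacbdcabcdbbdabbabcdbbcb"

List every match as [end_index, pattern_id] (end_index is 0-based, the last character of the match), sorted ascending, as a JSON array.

Build:
Trie (insert patterns):
  n0 'ε': a→14 b→6 c→1
  n1 'c': a→2  ←P4
  n2 'ca': a→3
  n3 'caa': b→4
  n4 'caab': b→5
  n5 'caabb': ·  ←P0
  n6 'b': b→12 c→10 d→7
  n7 'bd': b→13 c→8
  n8 'bdc': a→9
  n9 'bdca': ·  ←P1
  n10 'bc': d→11
  n11 'bcd': ·  ←P2
  n12 'bb': ·  ←P3
  n13 'bdb': ·  ←P5
  n14 'a': b→15
  n15 'ab': b→16
  n16 'abb': ·  ←P6

Failure links (BFS by depth):
  n1('c'): parent n0 fail=0; on 'c' 0 → fail=0;  out {4}∪∅={4}
  n6('b'): parent n0 fail=0; on 'b' 0 → fail=0;  out ∅∪∅=∅
  n14('a'): parent n0 fail=0; on 'a' 0 → fail=0;  out ∅∪∅=∅
  n2('ca'): parent n1 fail=0; on 'a' 0 → fail=14;  out ∅∪∅=∅
  n7('bd'): parent n6 fail=0; on 'd' 0 → fail=0;  out ∅∪∅=∅
  n10('bc'): parent n6 fail=0; on 'c' 0 → fail=1;  out ∅∪{4}={4}
  n12('bb'): parent n6 fail=0; on 'b' 0 → fail=6;  out {3}∪∅={3}
  n15('ab'): parent n14 fail=0; on 'b' 0 → fail=6;  out ∅∪∅=∅
  n3('caa'): parent n2 fail=14; on 'a' 14→0 → fail=14;  out ∅∪∅=∅
  n8('bdc'): parent n7 fail=0; on 'c' 0 → fail=1;  out ∅∪{4}={4}
  n11('bcd'): parent n10 fail=1; on 'd' 1→0 → fail=0;  out {2}∪∅={2}
  n13('bdb'): parent n7 fail=0; on 'b' 0 → fail=6;  out {5}∪∅={5}
  n16('abb'): parent n15 fail=6; on 'b' 6 → fail=12;  out {6}∪{3}={3,6}
  n4('caab'): parent n3 fail=14; on 'b' 14 → fail=15;  out ∅∪∅=∅
  n9('bdca'): parent n8 fail=1; on 'a' 1 → fail=2;  out {1}∪∅={1}
  n5('caabb'): parent n4 fail=15; on 'b' 15 → fail=16;  out {0}∪{3,6}={0,3,6}

Text stream:
pos 0 'b': at 6
pos 1 'a': at 14 (fail-walked)
pos 2 'a': at 14 (fail-walked)
pos 3 'c': at 1 (fail-walked)  → match P4@[3:3]
pos 4 'c': at 1 (fail-walked)  → match P4@[4:4]
pos 5 'a': at 2
pos 6 'd': at 0 (fail-walked)
pos 7 'c': at 1  → match P4@[7:7]
pos 8 'b': at 6 (fail-walked)
pos 9 'b': at 12  → match P3@[8:9]
pos 10 'd': at 7 (fail-walked)
pos 11 'c': at 8  → match P4@[11:11]
pos 12 'a': at 9  → match P1@[9:12]
pos 13 'b': at 15 (fail-walked)
pos 14 'b': at 16  → match P3@[13:14],P6@[12:14]
pos 15 'c': at 10 (fail-walked)  → match P4@[15:15]
pos 16 'b': at 6 (fail-walked)
pos 17 'd': at 7
pos 18 'b': at 13  → match P5@[16:18]
pos 19 'b': at 12 (fail-walked)  → match P3@[18:19]
pos 20 'a': at 14 (fail-walked)
pos 21 'b': at 15
pos 22 'd': at 7 (fail-walked)
pos 23 'c': at 8  → match P4@[23:23]
pos 24 'a': at 9  → match P1@[21:24]
pos 25 'd': at 0 (fail-walked)
pos 26 'd': at 0
pos 27 'b': at 6
pos 28 'd': at 7
pos 29 'b': at 13  → match P5@[27:29]
pos 30 'd': at 7 (fail-walked)
pos 31 'b': at 13  → match P5@[29:31]
pos 32 'd': at 7 (fail-walked)
pos 33 'd': at 0 (fail-walked)
pos 34 'b': at 6
pos 35 'd': at 7
pos 36 'c': at 8  → match P4@[36:36]
pos 37 'a': at 9  → match P1@[34:37]
pos 38 'c': at 1 (fail-walked)  → match P4@[38:38]
pos 39 'b': at 6 (fail-walked)
pos 40 'd': at 7
pos 41 'c': at 8  → match P4@[41:41]
pos 42 'a': at 9  → match P1@[39:42]
pos 43 'c': at 1 (fail-walked)  → match P4@[43:43]
pos 44 'b': at 6 (fail-walked)
pos 45 'd': at 7
pos 46 'c': at 8  → match P4@[46:46]
pos 47 'a': at 9  → match P1@[44:47]
pos 48 'b': at 15 (fail-walked)
pos 49 'c': at 10 (fail-walked)  → match P4@[49:49]
pos 50 'd': at 11  → match P2@[48:50]
pos 51 'b': at 6 (fail-walked)
pos 52 'b': at 12  → match P3@[51:52]
pos 53 'd': at 7 (fail-walked)
pos 54 'a': at 14 (fail-walked)
pos 55 'b': at 15
pos 56 'b': at 16  → match P3@[55:56],P6@[54:56]
pos 57 'a': at 14 (fail-walked)
pos 58 'b': at 15
pos 59 'c': at 10 (fail-walked)  → match P4@[59:59]
pos 60 'd': at 11  → match P2@[58:60]
pos 61 'b': at 6 (fail-walked)
pos 62 'b': at 12  → match P3@[61:62]
pos 63 'c': at 10 (fail-walked)  → match P4@[63:63]
pos 64 'b': at 6 (fail-walked)

All matches (sorted): [[3,4],[4,4],[7,4],[9,3],[11,4],[12,1],[14,3],[14,6],[15,4],[18,5],[19,3],[23,4],[24,1],[29,5],[31,5],[36,4],[37,1],[38,4],[41,4],[42,1],[43,4],[46,4],[47,1],[49,4],[50,2],[52,3],[56,3],[56,6],[59,4],[60,2],[62,3],[63,4]]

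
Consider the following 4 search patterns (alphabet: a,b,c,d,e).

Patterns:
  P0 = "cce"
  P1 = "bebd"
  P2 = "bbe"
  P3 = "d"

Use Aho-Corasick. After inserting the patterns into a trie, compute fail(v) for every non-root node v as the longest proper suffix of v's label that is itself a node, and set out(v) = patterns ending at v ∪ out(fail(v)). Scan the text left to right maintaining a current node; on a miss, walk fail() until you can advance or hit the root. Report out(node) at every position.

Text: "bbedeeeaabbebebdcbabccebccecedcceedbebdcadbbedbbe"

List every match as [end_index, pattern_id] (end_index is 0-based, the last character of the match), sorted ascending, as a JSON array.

Construct AC machine:
Trie (insert patterns):
  n0 'ε': b→4 c→1 d→10
  n1 'c': c→2
  n2 'cc': e→3
  n3 'cce': ·  ←P0
  n4 'b': b→8 e→5
  n5 'be': b→6
  n6 'beb': d→7
  n7 'bebd': ·  ←P1
  n8 'bb': e→9
  n9 'bbe': ·  ←P2
  n10 'd': ·  ←P3

BFS fail/out derivation:
  n1('c'): parent n0 fail=0; on 'c' 0 → fail=0;  out ∅∪∅=∅
  n4('b'): parent n0 fail=0; on 'b' 0 → fail=0;  out ∅∪∅=∅
  n10('d'): parent n0 fail=0; on 'd' 0 → fail=0;  out {3}∪∅={3}
  n2('cc'): parent n1 fail=0; on 'c' 0 → fail=1;  out ∅∪∅=∅
  n5('be'): parent n4 fail=0; on 'e' 0 → fail=0;  out ∅∪∅=∅
  n8('bb'): parent n4 fail=0; on 'b' 0 → fail=4;  out ∅∪∅=∅
  n3('cce'): parent n2 fail=1; on 'e' 1→0 → fail=0;  out {0}∪∅={0}
  n6('beb'): parent n5 fail=0; on 'b' 0 → fail=4;  out ∅∪∅=∅
  n9('bbe'): parent n8 fail=4; on 'e' 4 → fail=5;  out {2}∪∅={2}
  n7('bebd'): parent n6 fail=4; on 'd' 4→0 → fail=10;  out {1}∪{3}={1,3}

Run:
i=0 'b': node 0→4
i=1 'b': node 4→8
i=2 'e': node 8→9  ** P2@[0:2]
i=3 'd': node 9→10 (fail-walked)  ** P3@[3:3]
i=4 'e': node 10→0 (fail-walked)
i=5 'e': node 0→0
i=6 'e': node 0→0
i=7 'a': node 0→0
i=8 'a': node 0→0
i=9 'b': node 0→4
i=10 'b': node 4→8
i=11 'e': node 8→9  ** P2@[9:11]
i=12 'b': node 9→6 (fail-walked)
i=13 'e': node 6→5 (fail-walked)
i=14 'b': node 5→6
i=15 'd': node 6→7  ** P1@[12:15],P3@[15:15]
i=16 'c': node 7→1 (fail-walked)
i=17 'b': node 1→4 (fail-walked)
i=18 'a': node 4→0 (fail-walked)
i=19 'b': node 0→4
i=20 'c': node 4→1 (fail-walked)
i=21 'c': node 1→2
i=22 'e': node 2→3  ** P0@[20:22]
i=23 'b': node 3→4 (fail-walked)
i=24 'c': node 4→1 (fail-walked)
i=25 'c': node 1→2
i=26 'e': node 2→3  ** P0@[24:26]
i=27 'c': node 3→1 (fail-walked)
i=28 'e': node 1→0 (fail-walked)
i=29 'd': node 0→10  ** P3@[29:29]
i=30 'c': node 10→1 (fail-walked)
i=31 'c': node 1→2
i=32 'e': node 2→3  ** P0@[30:32]
i=33 'e': node 3→0 (fail-walked)
i=34 'd': node 0→10  ** P3@[34:34]
i=35 'b': node 10→4 (fail-walked)
i=36 'e': node 4→5
i=37 'b': node 5→6
i=38 'd': node 6→7  ** P1@[35:38],P3@[38:38]
i=39 'c': node 7→1 (fail-walked)
i=40 'a': node 1→0 (fail-walked)
i=41 'd': node 0→10  ** P3@[41:41]
i=42 'b': node 10→4 (fail-walked)
i=43 'b': node 4→8
i=44 'e': node 8→9  ** P2@[42:44]
i=45 'd': node 9→10 (fail-walked)  ** P3@[45:45]
i=46 'b': node 10→4 (fail-walked)
i=47 'b': node 4→8
i=48 'e': node 8→9  ** P2@[46:48]

Matches: [[2,2],[3,3],[11,2],[15,1],[15,3],[22,0],[26,0],[29,3],[32,0],[34,3],[38,1],[38,3],[41,3],[44,2],[45,3],[48,2]]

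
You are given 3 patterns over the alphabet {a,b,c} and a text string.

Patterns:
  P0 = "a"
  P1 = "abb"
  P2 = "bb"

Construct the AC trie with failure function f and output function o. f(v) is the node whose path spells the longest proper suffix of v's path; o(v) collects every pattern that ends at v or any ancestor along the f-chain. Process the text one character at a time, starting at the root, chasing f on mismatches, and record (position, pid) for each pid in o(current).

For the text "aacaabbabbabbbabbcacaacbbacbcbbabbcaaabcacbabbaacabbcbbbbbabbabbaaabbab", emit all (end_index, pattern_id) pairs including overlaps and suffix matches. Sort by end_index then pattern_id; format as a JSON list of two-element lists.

Build:
Trie (insert patterns):
  0='ε' goto a→1 b→4
  1='a' goto b→2  [P0 ends]
  2='ab' goto b→3
  3='abb' goto ·  [P1 ends]
  4='b' goto b→5
  5='bb' goto ·  [P2 ends]

BFS fail/out derivation:
  n1('a'): parent n0 fail=0; on 'a' 0 → fail=0;  out {0}∪∅={0}
  n4('b'): parent n0 fail=0; on 'b' 0 → fail=0;  out ∅∪∅=∅
  n2('ab'): parent n1 fail=0; on 'b' 0 → fail=4;  out ∅∪∅=∅
  n5('bb'): parent n4 fail=0; on 'b' 0 → fail=4;  out {2}∪∅={2}
  n3('abb'): parent n2 fail=4; on 'b' 4 → fail=5;  out {1}∪{2}={1,2}

Text stream:
[0] read 'a'  n0⇒n1  ** P0@[0:0]
[1] read 'a'  n1⇒n1 ·f  ** P0@[1:1]
[2] read 'c'  n1⇒n0 ·f
[3] read 'a'  n0⇒n1  ** P0@[3:3]
[4] read 'a'  n1⇒n1 ·f  ** P0@[4:4]
[5] read 'b'  n1⇒n2
[6] read 'b'  n2⇒n3  ** P1@[4:6],P2@[5:6]
[7] read 'a'  n3⇒n1 ·f  ** P0@[7:7]
[8] read 'b'  n1⇒n2
[9] read 'b'  n2⇒n3  ** P1@[7:9],P2@[8:9]
[10] read 'a'  n3⇒n1 ·f  ** P0@[10:10]
[11] read 'b'  n1⇒n2
[12] read 'b'  n2⇒n3  ** P1@[10:12],P2@[11:12]
[13] read 'b'  n3⇒n5 ·f  ** P2@[12:13]
[14] read 'a'  n5⇒n1 ·f  ** P0@[14:14]
[15] read 'b'  n1⇒n2
[16] read 'b'  n2⇒n3  ** P1@[14:16],P2@[15:16]
[17] read 'c'  n3⇒n0 ·f
[18] read 'a'  n0⇒n1  ** P0@[18:18]
[19] read 'c'  n1⇒n0 ·f
[20] read 'a'  n0⇒n1  ** P0@[20:20]
[21] read 'a'  n1⇒n1 ·f  ** P0@[21:21]
[22] read 'c'  n1⇒n0 ·f
[23] read 'b'  n0⇒n4
[24] read 'b'  n4⇒n5  ** P2@[23:24]
[25] read 'a'  n5⇒n1 ·f  ** P0@[25:25]
[26] read 'c'  n1⇒n0 ·f
[27] read 'b'  n0⇒n4
[28] read 'c'  n4⇒n0 ·f
[29] read 'b'  n0⇒n4
[30] read 'b'  n4⇒n5  ** P2@[29:30]
[31] read 'a'  n5⇒n1 ·f  ** P0@[31:31]
[32] read 'b'  n1⇒n2
[33] read 'b'  n2⇒n3  ** P1@[31:33],P2@[32:33]
[34] read 'c'  n3⇒n0 ·f
[35] read 'a'  n0⇒n1  ** P0@[35:35]
[36] read 'a'  n1⇒n1 ·f  ** P0@[36:36]
[37] read 'a'  n1⇒n1 ·f  ** P0@[37:37]
[38] read 'b'  n1⇒n2
[39] read 'c'  n2⇒n0 ·f
[40] read 'a'  n0⇒n1  ** P0@[40:40]
[41] read 'c'  n1⇒n0 ·f
[42] read 'b'  n0⇒n4
[43] read 'a'  n4⇒n1 ·f  ** P0@[43:43]
[44] read 'b'  n1⇒n2
[45] read 'b'  n2⇒n3  ** P1@[43:45],P2@[44:45]
[46] read 'a'  n3⇒n1 ·f  ** P0@[46:46]
[47] read 'a'  n1⇒n1 ·f  ** P0@[47:47]
[48] read 'c'  n1⇒n0 ·f
[49] read 'a'  n0⇒n1  ** P0@[49:49]
[50] read 'b'  n1⇒n2
[51] read 'b'  n2⇒n3  ** P1@[49:51],P2@[50:51]
[52] read 'c'  n3⇒n0 ·f
[53] read 'b'  n0⇒n4
[54] read 'b'  n4⇒n5  ** P2@[53:54]
[55] read 'b'  n5⇒n5 ·f  ** P2@[54:55]
[56] read 'b'  n5⇒n5 ·f  ** P2@[55:56]
[57] read 'b'  n5⇒n5 ·f  ** P2@[56:57]
[58] read 'a'  n5⇒n1 ·f  ** P0@[58:58]
[59] read 'b'  n1⇒n2
[60] read 'b'  n2⇒n3  ** P1@[58:60],P2@[59:60]
[61] read 'a'  n3⇒n1 ·f  ** P0@[61:61]
[62] read 'b'  n1⇒n2
[63] read 'b'  n2⇒n3  ** P1@[61:63],P2@[62:63]
[64] read 'a'  n3⇒n1 ·f  ** P0@[64:64]
[65] read 'a'  n1⇒n1 ·f  ** P0@[65:65]
[66] read 'a'  n1⇒n1 ·f  ** P0@[66:66]
[67] read 'b'  n1⇒n2
[68] read 'b'  n2⇒n3  ** P1@[66:68],P2@[67:68]
[69] read 'a'  n3⇒n1 ·f  ** P0@[69:69]
[70] read 'b'  n1⇒n2

Result: [[0,0],[1,0],[3,0],[4,0],[6,1],[6,2],[7,0],[9,1],[9,2],[10,0],[12,1],[12,2],[13,2],[14,0],[16,1],[16,2],[18,0],[20,0],[21,0],[24,2],[25,0],[30,2],[31,0],[33,1],[33,2],[35,0],[36,0],[37,0],[40,0],[43,0],[45,1],[45,2],[46,0],[47,0],[49,0],[51,1],[51,2],[54,2],[55,2],[56,2],[57,2],[58,0],[60,1],[60,2],[61,0],[63,1],[63,2],[64,0],[65,0],[66,0],[68,1],[68,2],[69,0]]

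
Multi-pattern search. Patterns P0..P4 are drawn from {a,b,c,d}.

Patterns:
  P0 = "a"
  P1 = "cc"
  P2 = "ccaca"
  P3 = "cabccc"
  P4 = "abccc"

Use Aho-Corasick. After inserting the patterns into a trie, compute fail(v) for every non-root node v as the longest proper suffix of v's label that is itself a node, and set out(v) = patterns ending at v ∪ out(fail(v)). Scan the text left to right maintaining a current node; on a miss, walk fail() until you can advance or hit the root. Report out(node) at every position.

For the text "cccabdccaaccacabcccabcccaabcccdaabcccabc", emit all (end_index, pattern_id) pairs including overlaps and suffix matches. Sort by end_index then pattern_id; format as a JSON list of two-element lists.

Build automaton:
Trie (insert patterns):
  n0 'ε': a→1 c→2
  n1 'a': b→12  [P0 ends]
  n2 'c': a→7 c→3
  n3 'cc': a→4  [P1 ends]
  n4 'cca': c→5
  n5 'ccac': a→6
  n6 'ccaca': ·  [P2 ends]
  n7 'ca': b→8
  n8 'cab': c→9
  n9 'cabc': c→10
  n10 'cabcc': c→11
  n11 'cabccc': ·  [P3 ends]
  n12 'ab': c→13
  n13 'abc': c→14
  n14 'abcc': c→15
  n15 'abccc': ·  [P4 ends]

BFS fail/out derivation:
  n1('a'): parent n0 fail=0; on 'a' 0 → fail=0;  out {0}∪∅={0}
  n2('c'): parent n0 fail=0; on 'c' 0 → fail=0;  out ∅∪∅=∅
  n3('cc'): parent n2 fail=0; on 'c' 0 → fail=2;  out {1}∪∅={1}
  n7('ca'): parent n2 fail=0; on 'a' 0 → fail=1;  out ∅∪{0}={0}
  n12('ab'): parent n1 fail=0; on 'b' 0 → fail=0;  out ∅∪∅=∅
  n4('cca'): parent n3 fail=2; on 'a' 2 → fail=7;  out ∅∪{0}={0}
  n8('cab'): parent n7 fail=1; on 'b' 1 → fail=12;  out ∅∪∅=∅
  n13('abc'): parent n12 fail=0; on 'c' 0 → fail=2;  out ∅∪∅=∅
  n5('ccac'): parent n4 fail=7; on 'c' 7→1→0 → fail=2;  out ∅∪∅=∅
  n9('cabc'): parent n8 fail=12; on 'c' 12 → fail=13;  out ∅∪∅=∅
  n14('abcc'): parent n13 fail=2; on 'c' 2 → fail=3;  out ∅∪{1}={1}
  n6('ccaca'): parent n5 fail=2; on 'a' 2 → fail=7;  out {2}∪{0}={0,2}
  n10('cabcc'): parent n9 fail=13; on 'c' 13 → fail=14;  out ∅∪{1}={1}
  n15('abccc'): parent n14 fail=3; on 'c' 3→2 → fail=3;  out {4}∪{1}={1,4}
  n11('cabccc'): parent n10 fail=14; on 'c' 14 → fail=15;  out {3}∪{1,4}={1,3,4}

Scan:
pos 0 'c': at 2
pos 1 'c': at 3  ** P1@[0:1]
pos 2 'c': at 3 (via fail)  ** P1@[1:2]
pos 3 'a': at 4  ** P0@[3:3]
pos 4 'b': at 8 (via fail)
pos 5 'd': at 0 (via fail)
pos 6 'c': at 2
pos 7 'c': at 3  ** P1@[6:7]
pos 8 'a': at 4  ** P0@[8:8]
pos 9 'a': at 1 (via fail)  ** P0@[9:9]
pos 10 'c': at 2 (via fail)
pos 11 'c': at 3  ** P1@[10:11]
pos 12 'a': at 4  ** P0@[12:12]
pos 13 'c': at 5
pos 14 'a': at 6  ** P0@[14:14],P2@[10:14]
pos 15 'b': at 8 (via fail)
pos 16 'c': at 9
pos 17 'c': at 10  ** P1@[16:17]
pos 18 'c': at 11  ** P1@[17:18],P3@[13:18],P4@[14:18]
pos 19 'a': at 4 (via fail)  ** P0@[19:19]
pos 20 'b': at 8 (via fail)
pos 21 'c': at 9
pos 22 'c': at 10  ** P1@[21:22]
pos 23 'c': at 11  ** P1@[22:23],P3@[18:23],P4@[19:23]
pos 24 'a': at 4 (via fail)  ** P0@[24:24]
pos 25 'a': at 1 (via fail)  ** P0@[25:25]
pos 26 'b': at 12
pos 27 'c': at 13
pos 28 'c': at 14  ** P1@[27:28]
pos 29 'c': at 15  ** P1@[28:29],P4@[25:29]
pos 30 'd': at 0 (via fail)
pos 31 'a': at 1  ** P0@[31:31]
pos 32 'a': at 1 (via fail)  ** P0@[32:32]
pos 33 'b': at 12
pos 34 'c': at 13
pos 35 'c': at 14  ** P1@[34:35]
pos 36 'c': at 15  ** P1@[35:36],P4@[32:36]
pos 37 'a': at 4 (via fail)  ** P0@[37:37]
pos 38 'b': at 8 (via fail)
pos 39 'c': at 9

Result: [[1,1],[2,1],[3,0],[7,1],[8,0],[9,0],[11,1],[12,0],[14,0],[14,2],[17,1],[18,1],[18,3],[18,4],[19,0],[22,1],[23,1],[23,3],[23,4],[24,0],[25,0],[28,1],[29,1],[29,4],[31,0],[32,0],[35,1],[36,1],[36,4],[37,0]]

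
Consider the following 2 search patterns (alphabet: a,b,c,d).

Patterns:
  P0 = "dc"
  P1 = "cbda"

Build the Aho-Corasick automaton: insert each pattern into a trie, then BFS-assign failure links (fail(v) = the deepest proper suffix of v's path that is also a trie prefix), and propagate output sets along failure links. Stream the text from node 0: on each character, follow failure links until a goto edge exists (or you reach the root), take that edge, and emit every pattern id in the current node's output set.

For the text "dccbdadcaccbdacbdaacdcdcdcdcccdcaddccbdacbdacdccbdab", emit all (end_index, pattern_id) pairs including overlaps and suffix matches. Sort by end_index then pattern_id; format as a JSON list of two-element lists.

Build:
Trie (insert patterns):
  0='ε' goto c→3 d→1
  1='d' goto c→2
  2='dc' goto ·  ←P0
  3='c' goto b→4
  4='cb' goto d→5
  5='cbd' goto a→6
  6='cbda' goto ·  ←P1

Failure links (BFS by depth):
  fail(1) 'd': from fail(0)=0 chase 'd': 0 ⇒ 0;  out=∅∪out(0)=∅
  fail(3) 'c': from fail(0)=0 chase 'c': 0 ⇒ 0;  out=∅∪out(0)=∅
  fail(2) 'dc': from fail(1)=0 chase 'c': 0 ⇒ 3;  out={0}∪out(3)={0}
  fail(4) 'cb': from fail(3)=0 chase 'b': 0 ⇒ 0;  out=∅∪out(0)=∅
  fail(5) 'cbd': from fail(4)=0 chase 'd': 0 ⇒ 1;  out=∅∪out(1)=∅
  fail(6) 'cbda': from fail(5)=1 chase 'a': 1→0 ⇒ 0;  out={1}∪out(0)={1}

Run:
[0] read 'd'  n0⇒n1
[1] read 'c'  n1⇒n2  emit P0@[0:1]
[2] read 'c'  n2⇒n3 (fail-walked)
[3] read 'b'  n3⇒n4
[4] read 'd'  n4⇒n5
[5] read 'a'  n5⇒n6  emit P1@[2:5]
[6] read 'd'  n6⇒n1 (fail-walked)
[7] read 'c'  n1⇒n2  emit P0@[6:7]
[8] read 'a'  n2⇒n0 (fail-walked)
[9] read 'c'  n0⇒n3
[10] read 'c'  n3⇒n3 (fail-walked)
[11] read 'b'  n3⇒n4
[12] read 'd'  n4⇒n5
[13] read 'a'  n5⇒n6  emit P1@[10:13]
[14] read 'c'  n6⇒n3 (fail-walked)
[15] read 'b'  n3⇒n4
[16] read 'd'  n4⇒n5
[17] read 'a'  n5⇒n6  emit P1@[14:17]
[18] read 'a'  n6⇒n0 (fail-walked)
[19] read 'c'  n0⇒n3
[20] read 'd'  n3⇒n1 (fail-walked)
[21] read 'c'  n1⇒n2  emit P0@[20:21]
[22] read 'd'  n2⇒n1 (fail-walked)
[23] read 'c'  n1⇒n2  emit P0@[22:23]
[24] read 'd'  n2⇒n1 (fail-walked)
[25] read 'c'  n1⇒n2  emit P0@[24:25]
[26] read 'd'  n2⇒n1 (fail-walked)
[27] read 'c'  n1⇒n2  emit P0@[26:27]
[28] read 'c'  n2⇒n3 (fail-walked)
[29] read 'c'  n3⇒n3 (fail-walked)
[30] read 'd'  n3⇒n1 (fail-walked)
[31] read 'c'  n1⇒n2  emit P0@[30:31]
[32] read 'a'  n2⇒n0 (fail-walked)
[33] read 'd'  n0⇒n1
[34] read 'd'  n1⇒n1 (fail-walked)
[35] read 'c'  n1⇒n2  emit P0@[34:35]
[36] read 'c'  n2⇒n3 (fail-walked)
[37] read 'b'  n3⇒n4
[38] read 'd'  n4⇒n5
[39] read 'a'  n5⇒n6  emit P1@[36:39]
[40] read 'c'  n6⇒n3 (fail-walked)
[41] read 'b'  n3⇒n4
[42] read 'd'  n4⇒n5
[43] read 'a'  n5⇒n6  emit P1@[40:43]
[44] read 'c'  n6⇒n3 (fail-walked)
[45] read 'd'  n3⇒n1 (fail-walked)
[46] read 'c'  n1⇒n2  emit P0@[45:46]
[47] read 'c'  n2⇒n3 (fail-walked)
[48] read 'b'  n3⇒n4
[49] read 'd'  n4⇒n5
[50] read 'a'  n5⇒n6  emit P1@[47:50]
[51] read 'b'  n6⇒n0 (fail-walked)

All matches (sorted): [[1,0],[5,1],[7,0],[13,1],[17,1],[21,0],[23,0],[25,0],[27,0],[31,0],[35,0],[39,1],[43,1],[46,0],[50,1]]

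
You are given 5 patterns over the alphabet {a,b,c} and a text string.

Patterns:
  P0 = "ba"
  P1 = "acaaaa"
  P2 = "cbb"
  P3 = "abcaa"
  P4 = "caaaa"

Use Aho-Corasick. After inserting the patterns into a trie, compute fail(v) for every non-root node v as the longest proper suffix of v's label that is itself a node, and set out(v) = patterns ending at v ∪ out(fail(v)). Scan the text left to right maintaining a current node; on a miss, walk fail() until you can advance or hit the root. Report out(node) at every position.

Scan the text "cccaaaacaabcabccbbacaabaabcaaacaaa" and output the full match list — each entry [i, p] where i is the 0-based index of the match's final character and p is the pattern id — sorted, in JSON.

Build automaton:
Trie (insert patterns):
  n0 'ε': a→3 b→1 c→9
  n1 'b': a→2
  n2 'ba': ·  ←P0
  n3 'a': b→12 c→4
  n4 'ac': a→5
  n5 'aca': a→6
  n6 'acaa': a→7
  n7 'acaaa': a→8
  n8 'acaaaa': ·  ←P1
  n9 'c': a→16 b→10
  n10 'cb': b→11
  n11 'cbb': ·  ←P2
  n12 'ab': c→13
  n13 'abc': a→14
  n14 'abca': a→15
  n15 'abcaa': ·  ←P3
  n16 'ca': a→17
  n17 'caa': a→18
  n18 'caaa': a→19
  n19 'caaaa': ·  ←P4

Failure links (BFS by depth):
  fail(1) 'b': from fail(0)=0 chase 'b': 0 ⇒ 0;  out=∅∪out(0)=∅
  fail(3) 'a': from fail(0)=0 chase 'a': 0 ⇒ 0;  out=∅∪out(0)=∅
  fail(9) 'c': from fail(0)=0 chase 'c': 0 ⇒ 0;  out=∅∪out(0)=∅
  fail(2) 'ba': from fail(1)=0 chase 'a': 0 ⇒ 3;  out={0}∪out(3)={0}
  fail(4) 'ac': from fail(3)=0 chase 'c': 0 ⇒ 9;  out=∅∪out(9)=∅
  fail(10) 'cb': from fail(9)=0 chase 'b': 0 ⇒ 1;  out=∅∪out(1)=∅
  fail(12) 'ab': from fail(3)=0 chase 'b': 0 ⇒ 1;  out=∅∪out(1)=∅
  fail(16) 'ca': from fail(9)=0 chase 'a': 0 ⇒ 3;  out=∅∪out(3)=∅
  fail(5) 'aca': from fail(4)=9 chase 'a': 9 ⇒ 16;  out=∅∪out(16)=∅
  fail(11) 'cbb': from fail(10)=1 chase 'b': 1→0 ⇒ 1;  out={2}∪out(1)={2}
  fail(13) 'abc': from fail(12)=1 chase 'c': 1→0 ⇒ 9;  out=∅∪out(9)=∅
  fail(17) 'caa': from fail(16)=3 chase 'a': 3→0 ⇒ 3;  out=∅∪out(3)=∅
  fail(6) 'acaa': from fail(5)=16 chase 'a': 16 ⇒ 17;  out=∅∪out(17)=∅
  fail(14) 'abca': from fail(13)=9 chase 'a': 9 ⇒ 16;  out=∅∪out(16)=∅
  fail(18) 'caaa': from fail(17)=3 chase 'a': 3→0 ⇒ 3;  out=∅∪out(3)=∅
  fail(7) 'acaaa': from fail(6)=17 chase 'a': 17 ⇒ 18;  out=∅∪out(18)=∅
  fail(15) 'abcaa': from fail(14)=16 chase 'a': 16 ⇒ 17;  out={3}∪out(17)={3}
  fail(19) 'caaaa': from fail(18)=3 chase 'a': 3→0 ⇒ 3;  out={4}∪out(3)={4}
  fail(8) 'acaaaa': from fail(7)=18 chase 'a': 18 ⇒ 19;  out={1}∪out(19)={1,4}

Run:
[0] read 'c'  n0⇒n9
[1] read 'c'  n9⇒n9 (fail-walked)
[2] read 'c'  n9⇒n9 (fail-walked)
[3] read 'a'  n9⇒n16
[4] read 'a'  n16⇒n17
[5] read 'a'  n17⇒n18
[6] read 'a'  n18⇒n19  emit P4@[2:6]
[7] read 'c'  n19⇒n4 (fail-walked)
[8] read 'a'  n4⇒n5
[9] read 'a'  n5⇒n6
[10] read 'b'  n6⇒n12 (fail-walked)
[11] read 'c'  n12⇒n13
[12] read 'a'  n13⇒n14
[13] read 'b'  n14⇒n12 (fail-walked)
[14] read 'c'  n12⇒n13
[15] read 'c'  n13⇒n9 (fail-walked)
[16] read 'b'  n9⇒n10
[17] read 'b'  n10⇒n11  emit P2@[15:17]
[18] read 'a'  n11⇒n2 (fail-walked)  emit P0@[17:18]
[19] read 'c'  n2⇒n4 (fail-walked)
[20] read 'a'  n4⇒n5
[21] read 'a'  n5⇒n6
[22] read 'b'  n6⇒n12 (fail-walked)
[23] read 'a'  n12⇒n2 (fail-walked)  emit P0@[22:23]
[24] read 'a'  n2⇒n3 (fail-walked)
[25] read 'b'  n3⇒n12
[26] read 'c'  n12⇒n13
[27] read 'a'  n13⇒n14
[28] read 'a'  n14⇒n15  emit P3@[24:28]
[29] read 'a'  n15⇒n18 (fail-walked)
[30] read 'c'  n18⇒n4 (fail-walked)
[31] read 'a'  n4⇒n5
[32] read 'a'  n5⇒n6
[33] read 'a'  n6⇒n7

All matches (sorted): [[6,4],[17,2],[18,0],[23,0],[28,3]]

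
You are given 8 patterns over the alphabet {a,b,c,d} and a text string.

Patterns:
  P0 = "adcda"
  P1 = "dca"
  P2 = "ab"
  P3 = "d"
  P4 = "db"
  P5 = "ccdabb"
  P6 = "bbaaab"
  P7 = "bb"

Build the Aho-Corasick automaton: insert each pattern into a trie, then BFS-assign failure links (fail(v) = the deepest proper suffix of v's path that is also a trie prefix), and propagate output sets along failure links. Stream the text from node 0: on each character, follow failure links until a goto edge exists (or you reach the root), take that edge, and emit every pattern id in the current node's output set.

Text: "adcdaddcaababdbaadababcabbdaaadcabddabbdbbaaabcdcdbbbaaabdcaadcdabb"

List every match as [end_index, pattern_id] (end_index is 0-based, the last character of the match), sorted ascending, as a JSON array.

Build:
Trie (insert patterns):
  n0 'ε': a→1 b→17 c→11 d→6
  n1 'a': b→9 d→2
  n2 'ad': c→3
  n3 'adc': d→4
  n4 'adcd': a→5
  n5 'adcda': ·  [P0 ends]
  n6 'd': b→10 c→7  [P3 ends]
  n7 'dc': a→8
  n8 'dca': ·  [P1 ends]
  n9 'ab': ·  [P2 ends]
  n10 'db': ·  [P4 ends]
  n11 'c': c→12
  n12 'cc': d→13
  n13 'ccd': a→14
  n14 'ccda': b→15
  n15 'ccdab': b→16
  n16 'ccdabb': ·  [P5 ends]
  n17 'b': b→18
  n18 'bb': a→19  [P7 ends]
  n19 'bba': a→20
  n20 'bbaa': a→21
  n21 'bbaaa': b→22
  n22 'bbaaab': ·  [P6 ends]

Failure links (BFS by depth):
  n1('a'): parent n0 fail=0; on 'a' 0 → fail=0;  out ∅∪∅=∅
  n6('d'): parent n0 fail=0; on 'd' 0 → fail=0;  out {3}∪∅={3}
  n11('c'): parent n0 fail=0; on 'c' 0 → fail=0;  out ∅∪∅=∅
  n17('b'): parent n0 fail=0; on 'b' 0 → fail=0;  out ∅∪∅=∅
  n2('ad'): parent n1 fail=0; on 'd' 0 → fail=6;  out ∅∪{3}={3}
  n7('dc'): parent n6 fail=0; on 'c' 0 → fail=11;  out ∅∪∅=∅
  n9('ab'): parent n1 fail=0; on 'b' 0 → fail=17;  out {2}∪∅={2}
  n10('db'): parent n6 fail=0; on 'b' 0 → fail=17;  out {4}∪∅={4}
  n12('cc'): parent n11 fail=0; on 'c' 0 → fail=11;  out ∅∪∅=∅
  n18('bb'): parent n17 fail=0; on 'b' 0 → fail=17;  out {7}∪∅={7}
  n3('adc'): parent n2 fail=6; on 'c' 6 → fail=7;  out ∅∪∅=∅
  n8('dca'): parent n7 fail=11; on 'a' 11→0 → fail=1;  out {1}∪∅={1}
  n13('ccd'): parent n12 fail=11; on 'd' 11→0 → fail=6;  out ∅∪{3}={3}
  n19('bba'): parent n18 fail=17; on 'a' 17→0 → fail=1;  out ∅∪∅=∅
  n4('adcd'): parent n3 fail=7; on 'd' 7→11→0 → fail=6;  out ∅∪{3}={3}
  n14('ccda'): parent n13 fail=6; on 'a' 6→0 → fail=1;  out ∅∪∅=∅
  n20('bbaa'): parent n19 fail=1; on 'a' 1→0 → fail=1;  out ∅∪∅=∅
  n5('adcda'): parent n4 fail=6; on 'a' 6→0 → fail=1;  out {0}∪∅={0}
  n15('ccdab'): parent n14 fail=1; on 'b' 1 → fail=9;  out ∅∪{2}={2}
  n21('bbaaa'): parent n20 fail=1; on 'a' 1→0 → fail=1;  out ∅∪∅=∅
  n16('ccdabb'): parent n15 fail=9; on 'b' 9→17 → fail=18;  out {5}∪{7}={5,7}
  n22('bbaaab'): parent n21 fail=1; on 'b' 1 → fail=9;  out {6}∪{2}={2,6}

Text stream:
pos 0 'a': at 1
pos 1 'd': at 2  emit P3@[1:1]
pos 2 'c': at 3
pos 3 'd': at 4  emit P3@[3:3]
pos 4 'a': at 5  emit P0@[0:4]
pos 5 'd': at 2 (via fail)  emit P3@[5:5]
pos 6 'd': at 6 (via fail)  emit P3@[6:6]
pos 7 'c': at 7
pos 8 'a': at 8  emit P1@[6:8]
pos 9 'a': at 1 (via fail)
pos 10 'b': at 9  emit P2@[9:10]
pos 11 'a': at 1 (via fail)
pos 12 'b': at 9  emit P2@[11:12]
pos 13 'd': at 6 (via fail)  emit P3@[13:13]
pos 14 'b': at 10  emit P4@[13:14]
pos 15 'a': at 1 (via fail)
pos 16 'a': at 1 (via fail)
pos 17 'd': at 2  emit P3@[17:17]
pos 18 'a': at 1 (via fail)
pos 19 'b': at 9  emit P2@[18:19]
pos 20 'a': at 1 (via fail)
pos 21 'b': at 9  emit P2@[20:21]
pos 22 'c': at 11 (via fail)
pos 23 'a': at 1 (via fail)
pos 24 'b': at 9  emit P2@[23:24]
pos 25 'b': at 18 (via fail)  emit P7@[24:25]
pos 26 'd': at 6 (via fail)  emit P3@[26:26]
pos 27 'a': at 1 (via fail)
pos 28 'a': at 1 (via fail)
pos 29 'a': at 1 (via fail)
pos 30 'd': at 2  emit P3@[30:30]
pos 31 'c': at 3
pos 32 'a': at 8 (via fail)  emit P1@[30:32]
pos 33 'b': at 9 (via fail)  emit P2@[32:33]
pos 34 'd': at 6 (via fail)  emit P3@[34:34]
pos 35 'd': at 6 (via fail)  emit P3@[35:35]
pos 36 'a': at 1 (via fail)
pos 37 'b': at 9  emit P2@[36:37]
pos 38 'b': at 18 (via fail)  emit P7@[37:38]
pos 39 'd': at 6 (via fail)  emit P3@[39:39]
pos 40 'b': at 10  emit P4@[39:40]
pos 41 'b': at 18 (via fail)  emit P7@[40:41]
pos 42 'a': at 19
pos 43 'a': at 20
pos 44 'a': at 21
pos 45 'b': at 22  emit P2@[44:45],P6@[40:45]
pos 46 'c': at 11 (via fail)
pos 47 'd': at 6 (via fail)  emit P3@[47:47]
pos 48 'c': at 7
pos 49 'd': at 6 (via fail)  emit P3@[49:49]
pos 50 'b': at 10  emit P4@[49:50]
pos 51 'b': at 18 (via fail)  emit P7@[50:51]
pos 52 'b': at 18 (via fail)  emit P7@[51:52]
pos 53 'a': at 19
pos 54 'a': at 20
pos 55 'a': at 21
pos 56 'b': at 22  emit P2@[55:56],P6@[51:56]
pos 57 'd': at 6 (via fail)  emit P3@[57:57]
pos 58 'c': at 7
pos 59 'a': at 8  emit P1@[57:59]
pos 60 'a': at 1 (via fail)
pos 61 'd': at 2  emit P3@[61:61]
pos 62 'c': at 3
pos 63 'd': at 4  emit P3@[63:63]
pos 64 'a': at 5  emit P0@[60:64]
pos 65 'b': at 9 (via fail)  emit P2@[64:65]
pos 66 'b': at 18 (via fail)  emit P7@[65:66]

All matches (sorted): [[1,3],[3,3],[4,0],[5,3],[6,3],[8,1],[10,2],[12,2],[13,3],[14,4],[17,3],[19,2],[21,2],[24,2],[25,7],[26,3],[30,3],[32,1],[33,2],[34,3],[35,3],[37,2],[38,7],[39,3],[40,4],[41,7],[45,2],[45,6],[47,3],[49,3],[50,4],[51,7],[52,7],[56,2],[56,6],[57,3],[59,1],[61,3],[63,3],[64,0],[65,2],[66,7]]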